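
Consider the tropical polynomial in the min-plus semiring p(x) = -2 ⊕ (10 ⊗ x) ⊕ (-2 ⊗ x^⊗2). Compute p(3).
p(3) = -2

A tropical monomial a ⊗ x^⊗i evaluates to a + i · x. Evaluating each term at x = 3:
  Term 0 contributes -2 + 0 · 3 = -2
  Term 1 contributes 10 + 1 · 3 = 13
  Term 2 contributes -2 + 2 · 3 = 4
p(3) = ⊕ of these = min[-2, 13, 4] = -2.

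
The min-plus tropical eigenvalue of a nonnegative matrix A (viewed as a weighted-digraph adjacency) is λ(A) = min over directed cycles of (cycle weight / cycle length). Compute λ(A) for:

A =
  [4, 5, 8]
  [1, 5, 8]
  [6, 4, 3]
λ(A) = 3

Enumerate directed cycles and compute their means (weight / length). Sample:
  cycle 0 → 0: weight = 4, length = 1, mean = 4/1 ≈ 4.000
  cycle 1 → 1: weight = 5, length = 1, mean = 5/1 ≈ 5.000
  cycle 2 → 2: weight = 3, length = 1, mean = 3/1 ≈ 3.000
  cycle 0 → 1 → 0: weight = 6, length = 2, mean = 6/2 ≈ 3.000
  cycle 0 → 2 → 0: weight = 14, length = 2, mean = 14/2 ≈ 7.000
  cycle 1 → 0 → 1: weight = 6, length = 2, mean = 6/2 ≈ 3.000
Minimum mean = 3.000, attained e.g. along the cycle 2 → 2 with weight 3 and length 1. So λ(A) = 3/1 = 3.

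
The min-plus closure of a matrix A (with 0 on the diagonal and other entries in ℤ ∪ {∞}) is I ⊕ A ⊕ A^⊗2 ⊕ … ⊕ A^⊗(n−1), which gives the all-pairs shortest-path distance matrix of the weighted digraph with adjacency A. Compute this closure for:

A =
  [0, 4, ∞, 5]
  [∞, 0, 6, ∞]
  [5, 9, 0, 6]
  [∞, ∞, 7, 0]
Closure =
  [0, 4, 10, 5]
  [11, 0, 6, 12]
  [5, 9, 0, 6]
  [12, 16, 7, 0]

This is the Floyd-Warshall all-pairs shortest-path computation. For each intermediate vertex k = 0, 1, …, 3, update dist[i][j] ← min(dist[i][j], dist[i][k] + dist[k][j]). The final matrix gives, for each (i, j), the minimum total weight of any directed path from i to j (possibly empty when i = j).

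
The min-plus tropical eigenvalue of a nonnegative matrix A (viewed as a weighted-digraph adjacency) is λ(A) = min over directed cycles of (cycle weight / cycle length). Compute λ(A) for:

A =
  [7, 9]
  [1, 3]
λ(A) = 3

Enumerate directed cycles and compute their means (weight / length). Sample:
  cycle 0 → 0: weight = 7, length = 1, mean = 7/1 ≈ 7.000
  cycle 1 → 1: weight = 3, length = 1, mean = 3/1 ≈ 3.000
  cycle 0 → 1 → 0: weight = 10, length = 2, mean = 10/2 ≈ 5.000
  cycle 1 → 0 → 1: weight = 10, length = 2, mean = 10/2 ≈ 5.000
Minimum mean = 3.000, attained e.g. along the cycle 1 → 1 with weight 3 and length 1. So λ(A) = 3/1 = 3.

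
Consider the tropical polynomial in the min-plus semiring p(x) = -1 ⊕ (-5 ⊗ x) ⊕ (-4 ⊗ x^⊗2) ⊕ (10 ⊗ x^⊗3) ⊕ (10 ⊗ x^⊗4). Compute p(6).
p(6) = -1

A tropical monomial a ⊗ x^⊗i evaluates to a + i · x. Evaluating each term at x = 6:
  Term 0 contributes -1 + 0 · 6 = -1
  Term 1 contributes -5 + 1 · 6 = 1
  Term 2 contributes -4 + 2 · 6 = 8
  Term 3 contributes 10 + 3 · 6 = 28
  Term 4 contributes 10 + 4 · 6 = 34
p(6) = ⊕ of these = min[-1, 1, 8, 28, 34] = -1.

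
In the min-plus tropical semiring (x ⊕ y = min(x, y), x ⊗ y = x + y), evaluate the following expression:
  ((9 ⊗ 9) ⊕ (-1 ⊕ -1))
((9 ⊗ 9) ⊕ (-1 ⊕ -1)) = -1

Expand innermost to outermost. Recall ⊕ takes the minimum of its arguments and ⊗ takes their sum. Working out the expression ((9 ⊗ 9) ⊕ (-1 ⊕ -1)) gives -1.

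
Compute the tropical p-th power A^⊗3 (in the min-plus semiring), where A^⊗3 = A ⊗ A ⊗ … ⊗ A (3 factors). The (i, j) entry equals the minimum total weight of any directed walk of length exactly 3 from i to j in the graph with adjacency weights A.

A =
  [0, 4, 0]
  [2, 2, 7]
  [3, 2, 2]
A^⊗3 =
  [0, 2, 0]
  [2, 4, 2]
  [3, 5, 3]

Each entry (A^⊗3)_ij equals the minimum over all length-3 walks i = v_0 → v_1 → … → v_3 = j of Σ_t A[v_t][v_{t+1}]. For example, for (i, j) = (0, 2) we minimise over 9 possible intermediate vertex sequences; the minimum is 0, attained along the walk 0 → 0 → 0 → 2.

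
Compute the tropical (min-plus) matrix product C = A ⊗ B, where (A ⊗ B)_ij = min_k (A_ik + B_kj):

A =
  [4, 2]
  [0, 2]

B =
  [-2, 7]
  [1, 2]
A ⊗ B =
  [2, 4]
  [-2, 4]

Apply the min-plus product entry-by-entry:
  C[0][0] = min over k of (A[0][0] + B[0][0] = 4 + -2 = 2, A[0][1] + B[1][0] = 2 + 1 = 3) = 2 (attained at k = 0)
  C[0][1] = min over k of (A[0][0] + B[0][1] = 4 + 7 = 11, A[0][1] + B[1][1] = 2 + 2 = 4) = 4 (attained at k = 1)
  C[1][0] = min over k of (A[1][0] + B[0][0] = 0 + -2 = -2, A[1][1] + B[1][0] = 2 + 1 = 3) = -2 (attained at k = 0)
  C[1][1] = min over k of (A[1][0] + B[0][1] = 0 + 7 = 7, A[1][1] + B[1][1] = 2 + 2 = 4) = 4 (attained at k = 1)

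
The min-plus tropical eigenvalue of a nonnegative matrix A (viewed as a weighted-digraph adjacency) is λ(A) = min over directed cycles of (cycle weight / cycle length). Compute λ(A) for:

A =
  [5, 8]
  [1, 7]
λ(A) = 9/2

Enumerate directed cycles and compute their means (weight / length). Sample:
  cycle 0 → 0: weight = 5, length = 1, mean = 5/1 ≈ 5.000
  cycle 1 → 1: weight = 7, length = 1, mean = 7/1 ≈ 7.000
  cycle 0 → 1 → 0: weight = 9, length = 2, mean = 9/2 ≈ 4.500
  cycle 1 → 0 → 1: weight = 9, length = 2, mean = 9/2 ≈ 4.500
Minimum mean = 4.500, attained e.g. along the cycle 0 → 1 → 0 with weight 9 and length 2. So λ(A) = 9/2 = 9/2.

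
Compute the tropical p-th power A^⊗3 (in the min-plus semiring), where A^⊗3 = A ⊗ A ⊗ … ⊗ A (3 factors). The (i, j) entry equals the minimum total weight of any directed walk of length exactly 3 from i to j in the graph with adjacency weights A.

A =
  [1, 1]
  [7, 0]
A^⊗3 =
  [3, 1]
  [7, 0]

Each entry (A^⊗3)_ij equals the minimum over all length-3 walks i = v_0 → v_1 → … → v_3 = j of Σ_t A[v_t][v_{t+1}]. For example, for (i, j) = (0, 1) we minimise over 4 possible intermediate vertex sequences; the minimum is 1, attained along the walk 0 → 1 → 1 → 1.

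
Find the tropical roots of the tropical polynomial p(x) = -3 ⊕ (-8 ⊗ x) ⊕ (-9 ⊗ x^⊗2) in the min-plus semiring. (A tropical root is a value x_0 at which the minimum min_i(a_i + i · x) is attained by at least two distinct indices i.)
Roots: {1, 5}

Each tropical root is a break point of the lower envelope of the lines y = a_i + i · x (there are 3 lines, with slopes 0, 1, ..., 2). Only the lines that attain the minimum somewhere contribute to roots; other lines are dominated. Here the surviving (envelope) indices are i = 2, i = 1, i = 0.
Intersections between consecutive envelope lines give the roots: for adjacent envelope indices i < j the intersection is x = (a_i − a_j) / (j − i). Reading off the sorted break points: {1, 5}.
Verification: at each break x_0, at least two indices attain the minimum of min_i(a_i + i · x_0).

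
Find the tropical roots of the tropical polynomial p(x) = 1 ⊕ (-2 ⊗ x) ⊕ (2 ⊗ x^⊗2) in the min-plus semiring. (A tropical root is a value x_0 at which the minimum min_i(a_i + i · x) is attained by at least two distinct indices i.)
Roots: {-4, 3}

Each tropical root is a break point of the lower envelope of the lines y = a_i + i · x (there are 3 lines, with slopes 0, 1, ..., 2). Only the lines that attain the minimum somewhere contribute to roots; other lines are dominated. Here the surviving (envelope) indices are i = 2, i = 1, i = 0.
Intersections between consecutive envelope lines give the roots: for adjacent envelope indices i < j the intersection is x = (a_i − a_j) / (j − i). Reading off the sorted break points: {-4, 3}.
Verification: at each break x_0, at least two indices attain the minimum of min_i(a_i + i · x_0).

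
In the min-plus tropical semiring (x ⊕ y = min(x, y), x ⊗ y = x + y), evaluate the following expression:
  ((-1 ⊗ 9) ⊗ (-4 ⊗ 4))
((-1 ⊗ 9) ⊗ (-4 ⊗ 4)) = 8

Expand innermost to outermost. Recall ⊕ takes the minimum of its arguments and ⊗ takes their sum. Working out the expression ((-1 ⊗ 9) ⊗ (-4 ⊗ 4)) gives 8.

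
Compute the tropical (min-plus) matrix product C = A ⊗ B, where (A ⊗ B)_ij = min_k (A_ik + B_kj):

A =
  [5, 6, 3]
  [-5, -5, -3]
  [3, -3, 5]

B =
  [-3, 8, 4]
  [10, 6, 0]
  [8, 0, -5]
A ⊗ B =
  [2, 3, -2]
  [-8, -3, -8]
  [0, 3, -3]

Apply the min-plus product entry-by-entry:
  C[0][0] = min over k of (A[0][0] + B[0][0] = 5 + -3 = 2, A[0][1] + B[1][0] = 6 + 10 = 16, A[0][2] + B[2][0] = 3 + 8 = 11) = 2 (attained at k = 0)
  C[0][1] = min over k of (A[0][0] + B[0][1] = 5 + 8 = 13, A[0][1] + B[1][1] = 6 + 6 = 12, A[0][2] + B[2][1] = 3 + 0 = 3) = 3 (attained at k = 2)
  C[0][2] = min over k of (A[0][0] + B[0][2] = 5 + 4 = 9, A[0][1] + B[1][2] = 6 + 0 = 6, A[0][2] + B[2][2] = 3 + -5 = -2) = -2 (attained at k = 2)
  C[1][0] = min over k of (A[1][0] + B[0][0] = -5 + -3 = -8, A[1][1] + B[1][0] = -5 + 10 = 5, A[1][2] + B[2][0] = -3 + 8 = 5) = -8 (attained at k = 0)
  C[1][1] = min over k of (A[1][0] + B[0][1] = -5 + 8 = 3, A[1][1] + B[1][1] = -5 + 6 = 1, A[1][2] + B[2][1] = -3 + 0 = -3) = -3 (attained at k = 2)
  C[1][2] = min over k of (A[1][0] + B[0][2] = -5 + 4 = -1, A[1][1] + B[1][2] = -5 + 0 = -5, A[1][2] + B[2][2] = -3 + -5 = -8) = -8 (attained at k = 2)
  C[2][0] = min over k of (A[2][0] + B[0][0] = 3 + -3 = 0, A[2][1] + B[1][0] = -3 + 10 = 7, A[2][2] + B[2][0] = 5 + 8 = 13) = 0 (attained at k = 0)
  C[2][1] = min over k of (A[2][0] + B[0][1] = 3 + 8 = 11, A[2][1] + B[1][1] = -3 + 6 = 3, A[2][2] + B[2][1] = 5 + 0 = 5) = 3 (attained at k = 1)
  C[2][2] = min over k of (A[2][0] + B[0][2] = 3 + 4 = 7, A[2][1] + B[1][2] = -3 + 0 = -3, A[2][2] + B[2][2] = 5 + -5 = 0) = -3 (attained at k = 1)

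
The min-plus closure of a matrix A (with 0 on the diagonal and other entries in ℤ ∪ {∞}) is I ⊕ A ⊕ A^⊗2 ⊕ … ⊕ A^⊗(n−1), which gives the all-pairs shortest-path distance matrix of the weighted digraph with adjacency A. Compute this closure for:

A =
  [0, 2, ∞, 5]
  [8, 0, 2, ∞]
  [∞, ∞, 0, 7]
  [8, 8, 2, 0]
Closure =
  [0, 2, 4, 5]
  [8, 0, 2, 9]
  [15, 15, 0, 7]
  [8, 8, 2, 0]

This is the Floyd-Warshall all-pairs shortest-path computation. For each intermediate vertex k = 0, 1, …, 3, update dist[i][j] ← min(dist[i][j], dist[i][k] + dist[k][j]). The final matrix gives, for each (i, j), the minimum total weight of any directed path from i to j (possibly empty when i = j).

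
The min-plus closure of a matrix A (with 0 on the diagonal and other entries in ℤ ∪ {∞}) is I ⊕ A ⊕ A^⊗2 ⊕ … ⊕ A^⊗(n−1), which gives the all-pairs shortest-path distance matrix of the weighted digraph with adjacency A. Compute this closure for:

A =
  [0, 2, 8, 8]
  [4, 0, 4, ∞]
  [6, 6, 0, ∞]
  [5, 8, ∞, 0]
Closure =
  [0, 2, 6, 8]
  [4, 0, 4, 12]
  [6, 6, 0, 14]
  [5, 7, 11, 0]

This is the Floyd-Warshall all-pairs shortest-path computation. For each intermediate vertex k = 0, 1, …, 3, update dist[i][j] ← min(dist[i][j], dist[i][k] + dist[k][j]). The final matrix gives, for each (i, j), the minimum total weight of any directed path from i to j (possibly empty when i = j).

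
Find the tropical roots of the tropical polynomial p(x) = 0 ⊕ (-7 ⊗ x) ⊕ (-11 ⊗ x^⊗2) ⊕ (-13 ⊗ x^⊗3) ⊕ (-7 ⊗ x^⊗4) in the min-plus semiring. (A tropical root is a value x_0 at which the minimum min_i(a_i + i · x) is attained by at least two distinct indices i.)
Roots: {-6, 2, 4, 7}

Each tropical root is a break point of the lower envelope of the lines y = a_i + i · x (there are 5 lines, with slopes 0, 1, ..., 4). Only the lines that attain the minimum somewhere contribute to roots; other lines are dominated. Here the surviving (envelope) indices are i = 4, i = 3, i = 2, i = 1, i = 0.
Intersections between consecutive envelope lines give the roots: for adjacent envelope indices i < j the intersection is x = (a_i − a_j) / (j − i). Reading off the sorted break points: {-6, 2, 4, 7}.
Verification: at each break x_0, at least two indices attain the minimum of min_i(a_i + i · x_0).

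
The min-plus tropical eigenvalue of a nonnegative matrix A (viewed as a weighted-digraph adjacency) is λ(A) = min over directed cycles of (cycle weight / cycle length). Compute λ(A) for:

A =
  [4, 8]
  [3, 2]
λ(A) = 2

Enumerate directed cycles and compute their means (weight / length). Sample:
  cycle 0 → 0: weight = 4, length = 1, mean = 4/1 ≈ 4.000
  cycle 1 → 1: weight = 2, length = 1, mean = 2/1 ≈ 2.000
  cycle 0 → 1 → 0: weight = 11, length = 2, mean = 11/2 ≈ 5.500
  cycle 1 → 0 → 1: weight = 11, length = 2, mean = 11/2 ≈ 5.500
Minimum mean = 2.000, attained e.g. along the cycle 1 → 1 with weight 2 and length 1. So λ(A) = 2/1 = 2.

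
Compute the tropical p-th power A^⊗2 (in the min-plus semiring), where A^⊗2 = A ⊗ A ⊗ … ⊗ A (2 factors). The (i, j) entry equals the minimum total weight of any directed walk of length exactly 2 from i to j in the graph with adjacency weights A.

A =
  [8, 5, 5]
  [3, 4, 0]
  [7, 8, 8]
A^⊗2 =
  [8, 9, 5]
  [7, 8, 4]
  [11, 12, 8]

Each entry (A^⊗2)_ij equals the minimum over all length-2 walks i = v_0 → v_1 → … → v_2 = j of Σ_t A[v_t][v_{t+1}]. For example, for (i, j) = (0, 2) we minimise over 3 possible intermediate vertex sequences; the minimum is 5, attained along the walk 0 → 1 → 2.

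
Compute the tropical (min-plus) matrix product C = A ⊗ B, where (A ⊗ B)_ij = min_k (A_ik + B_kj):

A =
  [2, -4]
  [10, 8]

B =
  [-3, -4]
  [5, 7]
A ⊗ B =
  [-1, -2]
  [7, 6]

Apply the min-plus product entry-by-entry:
  C[0][0] = min over k of (A[0][0] + B[0][0] = 2 + -3 = -1, A[0][1] + B[1][0] = -4 + 5 = 1) = -1 (attained at k = 0)
  C[0][1] = min over k of (A[0][0] + B[0][1] = 2 + -4 = -2, A[0][1] + B[1][1] = -4 + 7 = 3) = -2 (attained at k = 0)
  C[1][0] = min over k of (A[1][0] + B[0][0] = 10 + -3 = 7, A[1][1] + B[1][0] = 8 + 5 = 13) = 7 (attained at k = 0)
  C[1][1] = min over k of (A[1][0] + B[0][1] = 10 + -4 = 6, A[1][1] + B[1][1] = 8 + 7 = 15) = 6 (attained at k = 0)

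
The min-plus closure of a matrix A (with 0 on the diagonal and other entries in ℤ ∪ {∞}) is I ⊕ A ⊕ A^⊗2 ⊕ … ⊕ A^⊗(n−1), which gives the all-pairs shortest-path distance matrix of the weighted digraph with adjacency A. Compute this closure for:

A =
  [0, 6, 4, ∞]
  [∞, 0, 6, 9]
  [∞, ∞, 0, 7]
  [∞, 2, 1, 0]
Closure =
  [0, 6, 4, 11]
  [∞, 0, 6, 9]
  [∞, 9, 0, 7]
  [∞, 2, 1, 0]

This is the Floyd-Warshall all-pairs shortest-path computation. For each intermediate vertex k = 0, 1, …, 3, update dist[i][j] ← min(dist[i][j], dist[i][k] + dist[k][j]). The final matrix gives, for each (i, j), the minimum total weight of any directed path from i to j (possibly empty when i = j).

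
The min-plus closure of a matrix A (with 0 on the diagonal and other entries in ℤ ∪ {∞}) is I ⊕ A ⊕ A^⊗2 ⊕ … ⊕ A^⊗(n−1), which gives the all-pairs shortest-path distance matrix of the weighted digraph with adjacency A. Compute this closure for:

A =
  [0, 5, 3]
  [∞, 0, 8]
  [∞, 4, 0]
Closure =
  [0, 5, 3]
  [∞, 0, 8]
  [∞, 4, 0]

This is the Floyd-Warshall all-pairs shortest-path computation. For each intermediate vertex k = 0, 1, …, 2, update dist[i][j] ← min(dist[i][j], dist[i][k] + dist[k][j]). The final matrix gives, for each (i, j), the minimum total weight of any directed path from i to j (possibly empty when i = j).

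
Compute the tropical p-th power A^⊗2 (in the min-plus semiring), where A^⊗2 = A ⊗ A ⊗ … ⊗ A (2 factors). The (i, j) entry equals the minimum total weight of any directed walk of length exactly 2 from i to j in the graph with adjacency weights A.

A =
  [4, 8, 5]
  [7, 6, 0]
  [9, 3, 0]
A^⊗2 =
  [8, 8, 5]
  [9, 3, 0]
  [9, 3, 0]

Each entry (A^⊗2)_ij equals the minimum over all length-2 walks i = v_0 → v_1 → … → v_2 = j of Σ_t A[v_t][v_{t+1}]. For example, for (i, j) = (0, 2) we minimise over 3 possible intermediate vertex sequences; the minimum is 5, attained along the walk 0 → 2 → 2.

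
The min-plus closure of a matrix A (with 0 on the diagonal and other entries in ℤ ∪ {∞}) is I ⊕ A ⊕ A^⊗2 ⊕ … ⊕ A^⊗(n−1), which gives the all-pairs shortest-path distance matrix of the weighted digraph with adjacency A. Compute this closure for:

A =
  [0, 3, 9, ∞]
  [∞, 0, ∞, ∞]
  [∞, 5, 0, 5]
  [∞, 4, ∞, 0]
Closure =
  [0, 3, 9, 14]
  [∞, 0, ∞, ∞]
  [∞, 5, 0, 5]
  [∞, 4, ∞, 0]

This is the Floyd-Warshall all-pairs shortest-path computation. For each intermediate vertex k = 0, 1, …, 3, update dist[i][j] ← min(dist[i][j], dist[i][k] + dist[k][j]). The final matrix gives, for each (i, j), the minimum total weight of any directed path from i to j (possibly empty when i = j).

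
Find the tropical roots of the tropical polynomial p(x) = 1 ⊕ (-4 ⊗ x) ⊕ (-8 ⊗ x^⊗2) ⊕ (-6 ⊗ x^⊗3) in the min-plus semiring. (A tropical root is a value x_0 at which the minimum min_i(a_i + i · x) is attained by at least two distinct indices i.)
Roots: {-2, 4, 5}

Each tropical root is a break point of the lower envelope of the lines y = a_i + i · x (there are 4 lines, with slopes 0, 1, ..., 3). Only the lines that attain the minimum somewhere contribute to roots; other lines are dominated. Here the surviving (envelope) indices are i = 3, i = 2, i = 1, i = 0.
Intersections between consecutive envelope lines give the roots: for adjacent envelope indices i < j the intersection is x = (a_i − a_j) / (j − i). Reading off the sorted break points: {-2, 4, 5}.
Verification: at each break x_0, at least two indices attain the minimum of min_i(a_i + i · x_0).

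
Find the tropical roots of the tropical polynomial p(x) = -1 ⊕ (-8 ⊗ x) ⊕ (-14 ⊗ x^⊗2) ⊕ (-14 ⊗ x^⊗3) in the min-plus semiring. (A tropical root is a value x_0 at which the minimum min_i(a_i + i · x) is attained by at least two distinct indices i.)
Roots: {0, 6, 7}

Each tropical root is a break point of the lower envelope of the lines y = a_i + i · x (there are 4 lines, with slopes 0, 1, ..., 3). Only the lines that attain the minimum somewhere contribute to roots; other lines are dominated. Here the surviving (envelope) indices are i = 3, i = 2, i = 1, i = 0.
Intersections between consecutive envelope lines give the roots: for adjacent envelope indices i < j the intersection is x = (a_i − a_j) / (j − i). Reading off the sorted break points: {0, 6, 7}.
Verification: at each break x_0, at least two indices attain the minimum of min_i(a_i + i · x_0).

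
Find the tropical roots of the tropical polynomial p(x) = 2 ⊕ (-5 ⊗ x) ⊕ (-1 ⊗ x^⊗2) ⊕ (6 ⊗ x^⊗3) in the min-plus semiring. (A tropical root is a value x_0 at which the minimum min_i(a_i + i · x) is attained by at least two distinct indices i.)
Roots: {-7, -4, 7}

Each tropical root is a break point of the lower envelope of the lines y = a_i + i · x (there are 4 lines, with slopes 0, 1, ..., 3). Only the lines that attain the minimum somewhere contribute to roots; other lines are dominated. Here the surviving (envelope) indices are i = 3, i = 2, i = 1, i = 0.
Intersections between consecutive envelope lines give the roots: for adjacent envelope indices i < j the intersection is x = (a_i − a_j) / (j − i). Reading off the sorted break points: {-7, -4, 7}.
Verification: at each break x_0, at least two indices attain the minimum of min_i(a_i + i · x_0).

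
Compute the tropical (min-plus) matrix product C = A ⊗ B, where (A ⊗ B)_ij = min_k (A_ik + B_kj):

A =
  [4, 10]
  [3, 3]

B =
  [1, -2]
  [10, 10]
A ⊗ B =
  [5, 2]
  [4, 1]

Apply the min-plus product entry-by-entry:
  C[0][0] = min over k of (A[0][0] + B[0][0] = 4 + 1 = 5, A[0][1] + B[1][0] = 10 + 10 = 20) = 5 (attained at k = 0)
  C[0][1] = min over k of (A[0][0] + B[0][1] = 4 + -2 = 2, A[0][1] + B[1][1] = 10 + 10 = 20) = 2 (attained at k = 0)
  C[1][0] = min over k of (A[1][0] + B[0][0] = 3 + 1 = 4, A[1][1] + B[1][0] = 3 + 10 = 13) = 4 (attained at k = 0)
  C[1][1] = min over k of (A[1][0] + B[0][1] = 3 + -2 = 1, A[1][1] + B[1][1] = 3 + 10 = 13) = 1 (attained at k = 0)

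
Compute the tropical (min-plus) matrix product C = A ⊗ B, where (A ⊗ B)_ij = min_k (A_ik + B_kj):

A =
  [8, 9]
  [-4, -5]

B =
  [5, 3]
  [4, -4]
A ⊗ B =
  [13, 5]
  [-1, -9]

Apply the min-plus product entry-by-entry:
  C[0][0] = min over k of (A[0][0] + B[0][0] = 8 + 5 = 13, A[0][1] + B[1][0] = 9 + 4 = 13) = 13 (attained at k = 0)
  C[0][1] = min over k of (A[0][0] + B[0][1] = 8 + 3 = 11, A[0][1] + B[1][1] = 9 + -4 = 5) = 5 (attained at k = 1)
  C[1][0] = min over k of (A[1][0] + B[0][0] = -4 + 5 = 1, A[1][1] + B[1][0] = -5 + 4 = -1) = -1 (attained at k = 1)
  C[1][1] = min over k of (A[1][0] + B[0][1] = -4 + 3 = -1, A[1][1] + B[1][1] = -5 + -4 = -9) = -9 (attained at k = 1)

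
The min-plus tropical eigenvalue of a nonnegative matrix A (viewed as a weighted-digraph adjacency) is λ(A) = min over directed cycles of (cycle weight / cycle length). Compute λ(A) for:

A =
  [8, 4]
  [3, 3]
λ(A) = 3

Enumerate directed cycles and compute their means (weight / length). Sample:
  cycle 0 → 0: weight = 8, length = 1, mean = 8/1 ≈ 8.000
  cycle 1 → 1: weight = 3, length = 1, mean = 3/1 ≈ 3.000
  cycle 0 → 1 → 0: weight = 7, length = 2, mean = 7/2 ≈ 3.500
  cycle 1 → 0 → 1: weight = 7, length = 2, mean = 7/2 ≈ 3.500
Minimum mean = 3.000, attained e.g. along the cycle 1 → 1 with weight 3 and length 1. So λ(A) = 3/1 = 3.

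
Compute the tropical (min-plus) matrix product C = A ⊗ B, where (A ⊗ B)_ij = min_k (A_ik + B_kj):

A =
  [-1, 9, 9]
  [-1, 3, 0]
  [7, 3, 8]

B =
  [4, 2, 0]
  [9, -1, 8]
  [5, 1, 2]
A ⊗ B =
  [3, 1, -1]
  [3, 1, -1]
  [11, 2, 7]

Apply the min-plus product entry-by-entry:
  C[0][0] = min over k of (A[0][0] + B[0][0] = -1 + 4 = 3, A[0][1] + B[1][0] = 9 + 9 = 18, A[0][2] + B[2][0] = 9 + 5 = 14) = 3 (attained at k = 0)
  C[0][1] = min over k of (A[0][0] + B[0][1] = -1 + 2 = 1, A[0][1] + B[1][1] = 9 + -1 = 8, A[0][2] + B[2][1] = 9 + 1 = 10) = 1 (attained at k = 0)
  C[0][2] = min over k of (A[0][0] + B[0][2] = -1 + 0 = -1, A[0][1] + B[1][2] = 9 + 8 = 17, A[0][2] + B[2][2] = 9 + 2 = 11) = -1 (attained at k = 0)
  C[1][0] = min over k of (A[1][0] + B[0][0] = -1 + 4 = 3, A[1][1] + B[1][0] = 3 + 9 = 12, A[1][2] + B[2][0] = 0 + 5 = 5) = 3 (attained at k = 0)
  C[1][1] = min over k of (A[1][0] + B[0][1] = -1 + 2 = 1, A[1][1] + B[1][1] = 3 + -1 = 2, A[1][2] + B[2][1] = 0 + 1 = 1) = 1 (attained at k = 0)
  C[1][2] = min over k of (A[1][0] + B[0][2] = -1 + 0 = -1, A[1][1] + B[1][2] = 3 + 8 = 11, A[1][2] + B[2][2] = 0 + 2 = 2) = -1 (attained at k = 0)
  C[2][0] = min over k of (A[2][0] + B[0][0] = 7 + 4 = 11, A[2][1] + B[1][0] = 3 + 9 = 12, A[2][2] + B[2][0] = 8 + 5 = 13) = 11 (attained at k = 0)
  C[2][1] = min over k of (A[2][0] + B[0][1] = 7 + 2 = 9, A[2][1] + B[1][1] = 3 + -1 = 2, A[2][2] + B[2][1] = 8 + 1 = 9) = 2 (attained at k = 1)
  C[2][2] = min over k of (A[2][0] + B[0][2] = 7 + 0 = 7, A[2][1] + B[1][2] = 3 + 8 = 11, A[2][2] + B[2][2] = 8 + 2 = 10) = 7 (attained at k = 0)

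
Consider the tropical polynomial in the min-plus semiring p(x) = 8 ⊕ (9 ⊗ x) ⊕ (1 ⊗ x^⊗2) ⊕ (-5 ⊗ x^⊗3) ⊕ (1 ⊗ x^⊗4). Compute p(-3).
p(-3) = -14

A tropical monomial a ⊗ x^⊗i evaluates to a + i · x. Evaluating each term at x = -3:
  Term 0 contributes 8 + 0 · -3 = 8
  Term 1 contributes 9 + 1 · -3 = 6
  Term 2 contributes 1 + 2 · -3 = -5
  Term 3 contributes -5 + 3 · -3 = -14
  Term 4 contributes 1 + 4 · -3 = -11
p(-3) = ⊕ of these = min[8, 6, -5, -14, -11] = -14.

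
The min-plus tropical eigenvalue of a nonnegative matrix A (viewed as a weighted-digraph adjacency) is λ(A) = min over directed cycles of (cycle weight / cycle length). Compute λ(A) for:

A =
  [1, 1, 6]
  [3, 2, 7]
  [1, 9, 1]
λ(A) = 1

Enumerate directed cycles and compute their means (weight / length). Sample:
  cycle 0 → 0: weight = 1, length = 1, mean = 1/1 ≈ 1.000
  cycle 1 → 1: weight = 2, length = 1, mean = 2/1 ≈ 2.000
  cycle 2 → 2: weight = 1, length = 1, mean = 1/1 ≈ 1.000
  cycle 0 → 1 → 0: weight = 4, length = 2, mean = 4/2 ≈ 2.000
  cycle 0 → 2 → 0: weight = 7, length = 2, mean = 7/2 ≈ 3.500
  cycle 1 → 0 → 1: weight = 4, length = 2, mean = 4/2 ≈ 2.000
Minimum mean = 1.000, attained e.g. along the cycle 0 → 0 with weight 1 and length 1. So λ(A) = 1/1 = 1.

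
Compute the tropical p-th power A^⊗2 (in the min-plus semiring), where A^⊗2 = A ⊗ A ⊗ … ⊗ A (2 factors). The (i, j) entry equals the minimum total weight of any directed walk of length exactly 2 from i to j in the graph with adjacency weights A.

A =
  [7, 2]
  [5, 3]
A^⊗2 =
  [7, 5]
  [8, 6]

Each entry (A^⊗2)_ij equals the minimum over all length-2 walks i = v_0 → v_1 → … → v_2 = j of Σ_t A[v_t][v_{t+1}]. For example, for (i, j) = (0, 1) we minimise over 2 possible intermediate vertex sequences; the minimum is 5, attained along the walk 0 → 1 → 1.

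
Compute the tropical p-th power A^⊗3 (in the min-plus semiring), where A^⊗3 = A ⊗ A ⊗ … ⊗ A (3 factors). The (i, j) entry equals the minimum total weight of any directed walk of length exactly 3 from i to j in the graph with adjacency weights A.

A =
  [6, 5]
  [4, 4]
A^⊗3 =
  [13, 13]
  [12, 12]

Each entry (A^⊗3)_ij equals the minimum over all length-3 walks i = v_0 → v_1 → … → v_3 = j of Σ_t A[v_t][v_{t+1}]. For example, for (i, j) = (0, 1) we minimise over 4 possible intermediate vertex sequences; the minimum is 13, attained along the walk 0 → 1 → 1 → 1.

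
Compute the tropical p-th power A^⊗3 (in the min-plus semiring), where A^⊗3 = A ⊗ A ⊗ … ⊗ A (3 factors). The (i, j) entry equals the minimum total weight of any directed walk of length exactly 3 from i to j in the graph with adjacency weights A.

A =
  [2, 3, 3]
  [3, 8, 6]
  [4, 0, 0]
A^⊗3 =
  [6, 3, 3]
  [7, 6, 6]
  [3, 0, 0]

Each entry (A^⊗3)_ij equals the minimum over all length-3 walks i = v_0 → v_1 → … → v_3 = j of Σ_t A[v_t][v_{t+1}]. For example, for (i, j) = (0, 2) we minimise over 9 possible intermediate vertex sequences; the minimum is 3, attained along the walk 0 → 2 → 2 → 2.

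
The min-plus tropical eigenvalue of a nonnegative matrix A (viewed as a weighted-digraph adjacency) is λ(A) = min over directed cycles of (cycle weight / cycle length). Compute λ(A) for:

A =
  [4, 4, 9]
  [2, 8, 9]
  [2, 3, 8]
λ(A) = 3

Enumerate directed cycles and compute their means (weight / length). Sample:
  cycle 0 → 0: weight = 4, length = 1, mean = 4/1 ≈ 4.000
  cycle 1 → 1: weight = 8, length = 1, mean = 8/1 ≈ 8.000
  cycle 2 → 2: weight = 8, length = 1, mean = 8/1 ≈ 8.000
  cycle 0 → 1 → 0: weight = 6, length = 2, mean = 6/2 ≈ 3.000
  cycle 0 → 2 → 0: weight = 11, length = 2, mean = 11/2 ≈ 5.500
  cycle 1 → 0 → 1: weight = 6, length = 2, mean = 6/2 ≈ 3.000
Minimum mean = 3.000, attained e.g. along the cycle 0 → 1 → 0 with weight 6 and length 2. So λ(A) = 6/2 = 3.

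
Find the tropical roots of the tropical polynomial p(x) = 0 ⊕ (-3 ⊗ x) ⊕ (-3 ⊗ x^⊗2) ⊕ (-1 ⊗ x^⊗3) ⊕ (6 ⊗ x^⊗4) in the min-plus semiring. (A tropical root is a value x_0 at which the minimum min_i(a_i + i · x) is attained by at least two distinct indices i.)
Roots: {-7, -2, 0, 3}

Each tropical root is a break point of the lower envelope of the lines y = a_i + i · x (there are 5 lines, with slopes 0, 1, ..., 4). Only the lines that attain the minimum somewhere contribute to roots; other lines are dominated. Here the surviving (envelope) indices are i = 4, i = 3, i = 2, i = 1, i = 0.
Intersections between consecutive envelope lines give the roots: for adjacent envelope indices i < j the intersection is x = (a_i − a_j) / (j − i). Reading off the sorted break points: {-7, -2, 0, 3}.
Verification: at each break x_0, at least two indices attain the minimum of min_i(a_i + i · x_0).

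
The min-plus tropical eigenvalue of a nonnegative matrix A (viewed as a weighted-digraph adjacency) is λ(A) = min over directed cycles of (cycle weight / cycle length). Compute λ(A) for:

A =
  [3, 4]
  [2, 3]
λ(A) = 3

Enumerate directed cycles and compute their means (weight / length). Sample:
  cycle 0 → 0: weight = 3, length = 1, mean = 3/1 ≈ 3.000
  cycle 1 → 1: weight = 3, length = 1, mean = 3/1 ≈ 3.000
  cycle 0 → 1 → 0: weight = 6, length = 2, mean = 6/2 ≈ 3.000
  cycle 1 → 0 → 1: weight = 6, length = 2, mean = 6/2 ≈ 3.000
Minimum mean = 3.000, attained e.g. along the cycle 0 → 0 with weight 3 and length 1. So λ(A) = 3/1 = 3.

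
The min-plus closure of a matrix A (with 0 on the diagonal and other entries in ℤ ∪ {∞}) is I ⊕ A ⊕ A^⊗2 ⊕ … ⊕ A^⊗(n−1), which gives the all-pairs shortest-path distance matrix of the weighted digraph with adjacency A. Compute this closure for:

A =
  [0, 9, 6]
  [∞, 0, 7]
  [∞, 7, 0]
Closure =
  [0, 9, 6]
  [∞, 0, 7]
  [∞, 7, 0]

This is the Floyd-Warshall all-pairs shortest-path computation. For each intermediate vertex k = 0, 1, …, 2, update dist[i][j] ← min(dist[i][j], dist[i][k] + dist[k][j]). The final matrix gives, for each (i, j), the minimum total weight of any directed path from i to j (possibly empty when i = j).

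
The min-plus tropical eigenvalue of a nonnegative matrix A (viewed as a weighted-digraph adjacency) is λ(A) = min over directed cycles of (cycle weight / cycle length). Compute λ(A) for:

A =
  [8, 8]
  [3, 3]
λ(A) = 3

Enumerate directed cycles and compute their means (weight / length). Sample:
  cycle 0 → 0: weight = 8, length = 1, mean = 8/1 ≈ 8.000
  cycle 1 → 1: weight = 3, length = 1, mean = 3/1 ≈ 3.000
  cycle 0 → 1 → 0: weight = 11, length = 2, mean = 11/2 ≈ 5.500
  cycle 1 → 0 → 1: weight = 11, length = 2, mean = 11/2 ≈ 5.500
Minimum mean = 3.000, attained e.g. along the cycle 1 → 1 with weight 3 and length 1. So λ(A) = 3/1 = 3.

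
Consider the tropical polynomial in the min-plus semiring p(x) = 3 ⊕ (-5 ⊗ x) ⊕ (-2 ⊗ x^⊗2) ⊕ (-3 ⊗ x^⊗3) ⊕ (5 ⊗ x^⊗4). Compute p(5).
p(5) = 0

A tropical monomial a ⊗ x^⊗i evaluates to a + i · x. Evaluating each term at x = 5:
  Term 0 contributes 3 + 0 · 5 = 3
  Term 1 contributes -5 + 1 · 5 = 0
  Term 2 contributes -2 + 2 · 5 = 8
  Term 3 contributes -3 + 3 · 5 = 12
  Term 4 contributes 5 + 4 · 5 = 25
p(5) = ⊕ of these = min[3, 0, 8, 12, 25] = 0.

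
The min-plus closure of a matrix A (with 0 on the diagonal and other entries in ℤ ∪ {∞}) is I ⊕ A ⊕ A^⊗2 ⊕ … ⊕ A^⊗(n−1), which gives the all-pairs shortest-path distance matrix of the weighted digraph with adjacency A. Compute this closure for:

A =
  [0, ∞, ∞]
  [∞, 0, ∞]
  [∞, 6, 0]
Closure =
  [0, ∞, ∞]
  [∞, 0, ∞]
  [∞, 6, 0]

This is the Floyd-Warshall all-pairs shortest-path computation. For each intermediate vertex k = 0, 1, …, 2, update dist[i][j] ← min(dist[i][j], dist[i][k] + dist[k][j]). The final matrix gives, for each (i, j), the minimum total weight of any directed path from i to j (possibly empty when i = j).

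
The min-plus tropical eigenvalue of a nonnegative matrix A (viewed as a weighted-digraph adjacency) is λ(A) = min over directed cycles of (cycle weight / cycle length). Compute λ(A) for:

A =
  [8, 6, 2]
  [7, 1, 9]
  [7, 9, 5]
λ(A) = 1

Enumerate directed cycles and compute their means (weight / length). Sample:
  cycle 0 → 0: weight = 8, length = 1, mean = 8/1 ≈ 8.000
  cycle 1 → 1: weight = 1, length = 1, mean = 1/1 ≈ 1.000
  cycle 2 → 2: weight = 5, length = 1, mean = 5/1 ≈ 5.000
  cycle 0 → 1 → 0: weight = 13, length = 2, mean = 13/2 ≈ 6.500
  cycle 0 → 2 → 0: weight = 9, length = 2, mean = 9/2 ≈ 4.500
  cycle 1 → 0 → 1: weight = 13, length = 2, mean = 13/2 ≈ 6.500
Minimum mean = 1.000, attained e.g. along the cycle 1 → 1 with weight 1 and length 1. So λ(A) = 1/1 = 1.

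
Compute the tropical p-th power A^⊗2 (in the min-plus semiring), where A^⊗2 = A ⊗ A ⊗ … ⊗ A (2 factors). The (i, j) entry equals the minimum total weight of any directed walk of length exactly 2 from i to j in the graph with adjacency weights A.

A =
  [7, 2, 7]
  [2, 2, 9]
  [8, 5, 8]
A^⊗2 =
  [4, 4, 11]
  [4, 4, 9]
  [7, 7, 14]

Each entry (A^⊗2)_ij equals the minimum over all length-2 walks i = v_0 → v_1 → … → v_2 = j of Σ_t A[v_t][v_{t+1}]. For example, for (i, j) = (0, 2) we minimise over 3 possible intermediate vertex sequences; the minimum is 11, attained along the walk 0 → 1 → 2.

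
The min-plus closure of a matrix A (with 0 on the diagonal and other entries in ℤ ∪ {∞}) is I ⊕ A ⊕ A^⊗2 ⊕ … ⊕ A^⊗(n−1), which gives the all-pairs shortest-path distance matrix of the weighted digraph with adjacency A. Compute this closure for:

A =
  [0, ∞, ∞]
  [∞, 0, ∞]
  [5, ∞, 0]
Closure =
  [0, ∞, ∞]
  [∞, 0, ∞]
  [5, ∞, 0]

This is the Floyd-Warshall all-pairs shortest-path computation. For each intermediate vertex k = 0, 1, …, 2, update dist[i][j] ← min(dist[i][j], dist[i][k] + dist[k][j]). The final matrix gives, for each (i, j), the minimum total weight of any directed path from i to j (possibly empty when i = j).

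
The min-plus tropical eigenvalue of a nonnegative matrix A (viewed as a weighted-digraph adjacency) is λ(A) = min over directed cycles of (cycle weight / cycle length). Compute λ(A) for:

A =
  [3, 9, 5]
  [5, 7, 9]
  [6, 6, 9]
λ(A) = 3

Enumerate directed cycles and compute their means (weight / length). Sample:
  cycle 0 → 0: weight = 3, length = 1, mean = 3/1 ≈ 3.000
  cycle 1 → 1: weight = 7, length = 1, mean = 7/1 ≈ 7.000
  cycle 2 → 2: weight = 9, length = 1, mean = 9/1 ≈ 9.000
  cycle 0 → 1 → 0: weight = 14, length = 2, mean = 14/2 ≈ 7.000
  cycle 0 → 2 → 0: weight = 11, length = 2, mean = 11/2 ≈ 5.500
  cycle 1 → 0 → 1: weight = 14, length = 2, mean = 14/2 ≈ 7.000
Minimum mean = 3.000, attained e.g. along the cycle 0 → 0 with weight 3 and length 1. So λ(A) = 3/1 = 3.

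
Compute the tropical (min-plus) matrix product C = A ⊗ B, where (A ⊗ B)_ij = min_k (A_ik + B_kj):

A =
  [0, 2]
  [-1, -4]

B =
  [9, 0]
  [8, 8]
A ⊗ B =
  [9, 0]
  [4, -1]

Apply the min-plus product entry-by-entry:
  C[0][0] = min over k of (A[0][0] + B[0][0] = 0 + 9 = 9, A[0][1] + B[1][0] = 2 + 8 = 10) = 9 (attained at k = 0)
  C[0][1] = min over k of (A[0][0] + B[0][1] = 0 + 0 = 0, A[0][1] + B[1][1] = 2 + 8 = 10) = 0 (attained at k = 0)
  C[1][0] = min over k of (A[1][0] + B[0][0] = -1 + 9 = 8, A[1][1] + B[1][0] = -4 + 8 = 4) = 4 (attained at k = 1)
  C[1][1] = min over k of (A[1][0] + B[0][1] = -1 + 0 = -1, A[1][1] + B[1][1] = -4 + 8 = 4) = -1 (attained at k = 0)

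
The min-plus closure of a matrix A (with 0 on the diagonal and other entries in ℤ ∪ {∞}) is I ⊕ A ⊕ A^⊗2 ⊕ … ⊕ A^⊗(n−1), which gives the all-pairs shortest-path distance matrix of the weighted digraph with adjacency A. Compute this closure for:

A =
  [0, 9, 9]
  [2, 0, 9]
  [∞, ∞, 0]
Closure =
  [0, 9, 9]
  [2, 0, 9]
  [∞, ∞, 0]

This is the Floyd-Warshall all-pairs shortest-path computation. For each intermediate vertex k = 0, 1, …, 2, update dist[i][j] ← min(dist[i][j], dist[i][k] + dist[k][j]). The final matrix gives, for each (i, j), the minimum total weight of any directed path from i to j (possibly empty when i = j).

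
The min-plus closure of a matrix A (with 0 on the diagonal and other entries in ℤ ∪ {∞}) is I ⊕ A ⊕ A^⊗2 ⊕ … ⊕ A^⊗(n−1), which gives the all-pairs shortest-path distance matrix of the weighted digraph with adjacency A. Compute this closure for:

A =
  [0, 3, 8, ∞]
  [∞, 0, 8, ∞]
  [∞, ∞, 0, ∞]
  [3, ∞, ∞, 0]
Closure =
  [0, 3, 8, ∞]
  [∞, 0, 8, ∞]
  [∞, ∞, 0, ∞]
  [3, 6, 11, 0]

This is the Floyd-Warshall all-pairs shortest-path computation. For each intermediate vertex k = 0, 1, …, 3, update dist[i][j] ← min(dist[i][j], dist[i][k] + dist[k][j]). The final matrix gives, for each (i, j), the minimum total weight of any directed path from i to j (possibly empty when i = j).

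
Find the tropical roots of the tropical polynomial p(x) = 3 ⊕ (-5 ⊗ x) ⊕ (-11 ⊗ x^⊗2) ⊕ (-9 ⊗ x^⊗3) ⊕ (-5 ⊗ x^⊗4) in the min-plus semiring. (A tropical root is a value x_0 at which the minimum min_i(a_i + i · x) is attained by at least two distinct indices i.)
Roots: {-4, -2, 6, 8}

Each tropical root is a break point of the lower envelope of the lines y = a_i + i · x (there are 5 lines, with slopes 0, 1, ..., 4). Only the lines that attain the minimum somewhere contribute to roots; other lines are dominated. Here the surviving (envelope) indices are i = 4, i = 3, i = 2, i = 1, i = 0.
Intersections between consecutive envelope lines give the roots: for adjacent envelope indices i < j the intersection is x = (a_i − a_j) / (j − i). Reading off the sorted break points: {-4, -2, 6, 8}.
Verification: at each break x_0, at least two indices attain the minimum of min_i(a_i + i · x_0).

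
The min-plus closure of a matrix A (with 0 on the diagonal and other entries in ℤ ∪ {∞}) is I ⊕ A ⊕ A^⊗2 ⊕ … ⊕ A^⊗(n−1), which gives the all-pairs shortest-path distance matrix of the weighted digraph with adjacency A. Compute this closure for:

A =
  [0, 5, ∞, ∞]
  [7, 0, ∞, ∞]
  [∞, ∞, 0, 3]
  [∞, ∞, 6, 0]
Closure =
  [0, 5, ∞, ∞]
  [7, 0, ∞, ∞]
  [∞, ∞, 0, 3]
  [∞, ∞, 6, 0]

This is the Floyd-Warshall all-pairs shortest-path computation. For each intermediate vertex k = 0, 1, …, 3, update dist[i][j] ← min(dist[i][j], dist[i][k] + dist[k][j]). The final matrix gives, for each (i, j), the minimum total weight of any directed path from i to j (possibly empty when i = j).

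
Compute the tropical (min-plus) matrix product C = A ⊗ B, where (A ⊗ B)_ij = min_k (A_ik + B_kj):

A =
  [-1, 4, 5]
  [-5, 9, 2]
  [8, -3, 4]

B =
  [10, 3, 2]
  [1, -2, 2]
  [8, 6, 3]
A ⊗ B =
  [5, 2, 1]
  [5, -2, -3]
  [-2, -5, -1]

Apply the min-plus product entry-by-entry:
  C[0][0] = min over k of (A[0][0] + B[0][0] = -1 + 10 = 9, A[0][1] + B[1][0] = 4 + 1 = 5, A[0][2] + B[2][0] = 5 + 8 = 13) = 5 (attained at k = 1)
  C[0][1] = min over k of (A[0][0] + B[0][1] = -1 + 3 = 2, A[0][1] + B[1][1] = 4 + -2 = 2, A[0][2] + B[2][1] = 5 + 6 = 11) = 2 (attained at k = 0)
  C[0][2] = min over k of (A[0][0] + B[0][2] = -1 + 2 = 1, A[0][1] + B[1][2] = 4 + 2 = 6, A[0][2] + B[2][2] = 5 + 3 = 8) = 1 (attained at k = 0)
  C[1][0] = min over k of (A[1][0] + B[0][0] = -5 + 10 = 5, A[1][1] + B[1][0] = 9 + 1 = 10, A[1][2] + B[2][0] = 2 + 8 = 10) = 5 (attained at k = 0)
  C[1][1] = min over k of (A[1][0] + B[0][1] = -5 + 3 = -2, A[1][1] + B[1][1] = 9 + -2 = 7, A[1][2] + B[2][1] = 2 + 6 = 8) = -2 (attained at k = 0)
  C[1][2] = min over k of (A[1][0] + B[0][2] = -5 + 2 = -3, A[1][1] + B[1][2] = 9 + 2 = 11, A[1][2] + B[2][2] = 2 + 3 = 5) = -3 (attained at k = 0)
  C[2][0] = min over k of (A[2][0] + B[0][0] = 8 + 10 = 18, A[2][1] + B[1][0] = -3 + 1 = -2, A[2][2] + B[2][0] = 4 + 8 = 12) = -2 (attained at k = 1)
  C[2][1] = min over k of (A[2][0] + B[0][1] = 8 + 3 = 11, A[2][1] + B[1][1] = -3 + -2 = -5, A[2][2] + B[2][1] = 4 + 6 = 10) = -5 (attained at k = 1)
  C[2][2] = min over k of (A[2][0] + B[0][2] = 8 + 2 = 10, A[2][1] + B[1][2] = -3 + 2 = -1, A[2][2] + B[2][2] = 4 + 3 = 7) = -1 (attained at k = 1)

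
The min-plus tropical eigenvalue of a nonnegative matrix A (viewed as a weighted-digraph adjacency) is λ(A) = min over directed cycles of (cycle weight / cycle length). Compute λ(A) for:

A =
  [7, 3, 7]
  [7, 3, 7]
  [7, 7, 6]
λ(A) = 3

Enumerate directed cycles and compute their means (weight / length). Sample:
  cycle 0 → 0: weight = 7, length = 1, mean = 7/1 ≈ 7.000
  cycle 1 → 1: weight = 3, length = 1, mean = 3/1 ≈ 3.000
  cycle 2 → 2: weight = 6, length = 1, mean = 6/1 ≈ 6.000
  cycle 0 → 1 → 0: weight = 10, length = 2, mean = 10/2 ≈ 5.000
  cycle 0 → 2 → 0: weight = 14, length = 2, mean = 14/2 ≈ 7.000
  cycle 1 → 0 → 1: weight = 10, length = 2, mean = 10/2 ≈ 5.000
Minimum mean = 3.000, attained e.g. along the cycle 1 → 1 with weight 3 and length 1. So λ(A) = 3/1 = 3.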